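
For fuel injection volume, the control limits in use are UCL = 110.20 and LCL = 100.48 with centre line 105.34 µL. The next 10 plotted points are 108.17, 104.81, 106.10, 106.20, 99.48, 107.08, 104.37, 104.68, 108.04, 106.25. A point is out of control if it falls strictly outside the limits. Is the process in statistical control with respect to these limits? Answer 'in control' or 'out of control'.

Compare each point to [100.48, 110.20]: sample 5 = 99.48 < LCL.

out of control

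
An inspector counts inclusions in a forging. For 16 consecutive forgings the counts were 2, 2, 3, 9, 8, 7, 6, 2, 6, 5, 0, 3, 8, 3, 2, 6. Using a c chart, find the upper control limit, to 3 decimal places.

10.864

c̄ = (2 + 2 + 3 + 9 + 8 + 7 + 6 + 2 + 6 + 5 + 0 + 3 + 8 + 3 + 2 + 6) / 16 = 72 / 16 = 4.5000
UCL = c̄ + 3√c̄ = 4.5000 + 3 × √4.5000 = 4.5000 + 3 × 2.1213 = 10.8640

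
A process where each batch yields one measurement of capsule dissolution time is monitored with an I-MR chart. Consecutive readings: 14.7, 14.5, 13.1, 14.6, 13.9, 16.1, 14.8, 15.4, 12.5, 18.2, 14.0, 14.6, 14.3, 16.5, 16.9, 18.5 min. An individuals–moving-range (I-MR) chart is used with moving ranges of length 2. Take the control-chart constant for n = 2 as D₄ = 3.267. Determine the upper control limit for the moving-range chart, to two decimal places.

Moving ranges: 0.2, 1.4, 1.5, 0.7, 2.2, 1.3, 0.6, 2.9, 5.7, 4.2, 0.6, 0.3, 2.2, 0.4, 1.6; M̄R̄ = 25.8000 / 15 = 1.7200
UCL_MR = D₄·M̄R̄ = 3.267 × 1.7200 = 5.6192

5.62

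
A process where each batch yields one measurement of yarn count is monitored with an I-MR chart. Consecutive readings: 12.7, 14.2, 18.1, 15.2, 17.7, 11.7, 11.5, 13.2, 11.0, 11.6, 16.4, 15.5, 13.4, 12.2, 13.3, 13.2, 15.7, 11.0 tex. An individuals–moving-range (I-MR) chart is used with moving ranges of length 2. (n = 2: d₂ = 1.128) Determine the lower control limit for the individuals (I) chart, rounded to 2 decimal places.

7.67

X̄ = (12.7 + 14.2 + 18.1 + 15.2 + 17.7 + 11.7 + 11.5 + 13.2 + 11.0 + 11.6 + 16.4 + 15.5 + 13.4 + 12.2 + 13.3 + 13.2 + 15.7 + 11.0) / 18 = 13.7556
Moving ranges: 1.5, 3.9, 2.9, 2.5, 6.0, 0.2, 1.7, 2.2, 0.6, 4.8, 0.9, 2.1, 1.2, 1.1, 0.1, 2.5, 4.7; M̄R̄ = 38.9000 / 17 = 2.2882
LCL = X̄ − 3·M̄R̄/d₂ = 13.7556 − 3 × 2.2882 / 1.128 = 7.6698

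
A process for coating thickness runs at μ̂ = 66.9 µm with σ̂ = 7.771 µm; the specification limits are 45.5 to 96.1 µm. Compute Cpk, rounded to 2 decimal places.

Cpu = (USL − μ̂) / (3σ̂) = (96.1 − 66.9) / (3 × 7.771) = 1.2525; Cpl = (μ̂ − LSL) / (3σ̂) = (66.9 − 45.5) / (3 × 7.771) = 0.9179; Cpk = min(Cpu, Cpl) = 0.9179

0.92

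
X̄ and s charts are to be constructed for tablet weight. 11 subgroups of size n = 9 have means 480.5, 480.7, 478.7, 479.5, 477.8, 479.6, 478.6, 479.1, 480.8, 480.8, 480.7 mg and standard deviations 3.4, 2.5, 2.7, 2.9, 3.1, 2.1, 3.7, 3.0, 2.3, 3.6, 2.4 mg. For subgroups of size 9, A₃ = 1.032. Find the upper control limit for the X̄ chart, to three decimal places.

X̄̄ = (480.5 + 480.7 + 478.7 + 479.5 + 477.8 + 479.6 + 478.6 + 479.1 + 480.8 + 480.8 + 480.7) / 11 = 479.7091
s̄ = (3.4 + 2.5 + 2.7 + 2.9 + 3.1 + 2.1 + 3.7 + 3.0 + 2.3 + 3.6 + 2.4) / 11 = 2.8818
UCL = X̄̄ + A₃·s̄ = 479.7091 + 1.032 × 2.8818 = 482.6831

482.683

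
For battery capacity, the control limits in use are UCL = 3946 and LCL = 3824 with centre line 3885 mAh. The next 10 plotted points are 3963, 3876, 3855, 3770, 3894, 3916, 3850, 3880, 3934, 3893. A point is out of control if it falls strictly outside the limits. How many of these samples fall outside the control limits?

Compare each point to [3824, 3946]: sample 1 = 3963 > UCL; sample 4 = 3770 < LCL.

2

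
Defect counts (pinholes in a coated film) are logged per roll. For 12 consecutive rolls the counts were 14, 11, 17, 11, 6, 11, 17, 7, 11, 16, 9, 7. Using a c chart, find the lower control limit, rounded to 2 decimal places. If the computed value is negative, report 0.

1.28

c̄ = (14 + 11 + 17 + 11 + 6 + 11 + 17 + 7 + 11 + 16 + 9 + 7) / 12 = 137 / 12 = 11.4167
LCL = c̄ − 3√c̄ = 11.4167 − 3 × 3.3789 = 1.2801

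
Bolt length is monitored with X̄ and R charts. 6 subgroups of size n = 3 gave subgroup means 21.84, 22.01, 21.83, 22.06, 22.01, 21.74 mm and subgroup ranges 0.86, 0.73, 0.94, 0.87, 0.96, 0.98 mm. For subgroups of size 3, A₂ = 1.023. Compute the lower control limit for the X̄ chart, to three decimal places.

X̄̄ = (21.84 + 22.01 + 21.83 + 22.06 + 22.01 + 21.74) / 6 = 131.4900 / 6 = 21.9150
R̄ = (0.86 + 0.73 + 0.94 + 0.87 + 0.96 + 0.98) / 6 = 5.3400 / 6 = 0.8900
LCL = X̄̄ − A₂·R̄ = 21.9150 − 1.023 × 0.8900 = 21.0045

21.005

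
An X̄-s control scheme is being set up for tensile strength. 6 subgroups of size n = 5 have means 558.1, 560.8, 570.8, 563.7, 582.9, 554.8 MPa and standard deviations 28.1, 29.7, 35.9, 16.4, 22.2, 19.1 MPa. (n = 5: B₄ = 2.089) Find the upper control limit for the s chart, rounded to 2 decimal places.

52.71

s̄ = (28.1 + 29.7 + 35.9 + 16.4 + 22.2 + 19.1) / 6 = 25.2333
UCL_s = B₄·s̄ = 2.089 × 25.2333 = 52.7124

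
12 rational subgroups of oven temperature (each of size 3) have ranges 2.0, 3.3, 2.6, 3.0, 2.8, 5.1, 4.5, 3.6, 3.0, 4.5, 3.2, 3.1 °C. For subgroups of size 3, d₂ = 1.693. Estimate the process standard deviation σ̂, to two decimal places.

R̄ = (2.0 + 3.3 + 2.6 + 3.0 + 2.8 + 5.1 + 4.5 + 3.6 + 3.0 + 4.5 + 3.2 + 3.1) / 12 = 3.3917
σ̂ = R̄ / d₂ = 3.3917 / 1.693 = 2.0033

2.00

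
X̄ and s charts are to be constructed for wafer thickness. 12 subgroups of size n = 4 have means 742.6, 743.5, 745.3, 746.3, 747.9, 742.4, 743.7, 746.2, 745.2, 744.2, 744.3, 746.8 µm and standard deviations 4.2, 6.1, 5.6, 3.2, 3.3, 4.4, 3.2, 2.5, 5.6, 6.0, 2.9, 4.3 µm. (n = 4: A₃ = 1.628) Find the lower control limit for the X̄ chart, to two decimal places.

X̄̄ = (742.6 + 743.5 + 745.3 + 746.3 + 747.9 + 742.4 + 743.7 + 746.2 + 745.2 + 744.2 + 744.3 + 746.8) / 12 = 744.8667
s̄ = (4.2 + 6.1 + 5.6 + 3.2 + 3.3 + 4.4 + 3.2 + 2.5 + 5.6 + 6.0 + 2.9 + 4.3) / 12 = 4.2750
LCL = X̄̄ − A₃·s̄ = 744.8667 − 1.628 × 4.2750 = 737.9070

737.91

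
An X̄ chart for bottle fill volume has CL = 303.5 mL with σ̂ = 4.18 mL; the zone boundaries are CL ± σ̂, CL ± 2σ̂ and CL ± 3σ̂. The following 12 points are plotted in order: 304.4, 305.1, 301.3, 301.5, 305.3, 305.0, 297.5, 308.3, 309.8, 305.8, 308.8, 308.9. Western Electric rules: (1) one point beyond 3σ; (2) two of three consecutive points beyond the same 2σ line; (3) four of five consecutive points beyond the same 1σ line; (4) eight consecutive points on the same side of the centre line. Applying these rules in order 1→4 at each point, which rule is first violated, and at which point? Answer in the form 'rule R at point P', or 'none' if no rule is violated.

Zone of each point (C = within 1σ̂, B = 1σ̂–2σ̂, A = 2σ̂–3σ̂, * = beyond 3σ̂; sign = side of CL): 1:+C, 2:+C, 3:-C, 4:-C, 5:+C, 6:+C, 7:-B, 8:+B, 9:+B, 10:+C, 11:+B, 12:+B
Rule 3 (four of five consecutive points beyond the same 1σ limit) is satisfied at point 12.

rule 3 at point 12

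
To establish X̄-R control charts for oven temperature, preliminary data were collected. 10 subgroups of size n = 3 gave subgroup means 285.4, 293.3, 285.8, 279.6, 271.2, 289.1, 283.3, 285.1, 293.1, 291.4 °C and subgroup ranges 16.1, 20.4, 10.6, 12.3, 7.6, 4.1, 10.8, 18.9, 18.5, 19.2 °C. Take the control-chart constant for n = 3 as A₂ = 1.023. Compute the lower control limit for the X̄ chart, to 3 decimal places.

X̄̄ = (285.4 + 293.3 + 285.8 + 279.6 + 271.2 + 289.1 + 283.3 + 285.1 + 293.1 + 291.4) / 10 = 2857.3000 / 10 = 285.7300
R̄ = (16.1 + 20.4 + 10.6 + 12.3 + 7.6 + 4.1 + 10.8 + 18.9 + 18.5 + 19.2) / 10 = 138.5000 / 10 = 13.8500
LCL = X̄̄ − A₂·R̄ = 285.7300 − 1.023 × 13.8500 = 271.5615

271.561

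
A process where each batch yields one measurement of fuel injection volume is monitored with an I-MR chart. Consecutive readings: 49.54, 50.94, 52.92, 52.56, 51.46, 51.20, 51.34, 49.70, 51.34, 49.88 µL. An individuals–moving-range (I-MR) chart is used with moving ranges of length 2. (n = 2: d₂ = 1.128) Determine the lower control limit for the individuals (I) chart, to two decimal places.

48.14

X̄ = (49.54 + 50.94 + 52.92 + 52.56 + 51.46 + 51.20 + 51.34 + 49.70 + 51.34 + 49.88) / 10 = 51.0880
Moving ranges: 1.40, 1.98, 0.36, 1.10, 0.26, 0.14, 1.64, 1.64, 1.46; M̄R̄ = 9.9800 / 9 = 1.1089
LCL = X̄ − 3·M̄R̄/d₂ = 51.0880 − 3 × 1.1089 / 1.128 = 48.1388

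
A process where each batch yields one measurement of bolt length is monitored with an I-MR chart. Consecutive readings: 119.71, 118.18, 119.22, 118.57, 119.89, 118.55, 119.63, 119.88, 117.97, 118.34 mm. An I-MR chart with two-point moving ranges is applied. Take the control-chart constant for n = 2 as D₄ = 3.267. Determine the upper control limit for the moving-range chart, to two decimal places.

Moving ranges: 1.53, 1.04, 0.65, 1.32, 1.34, 1.08, 0.25, 1.91, 0.37; M̄R̄ = 9.4900 / 9 = 1.0544
UCL_MR = D₄·M̄R̄ = 3.267 × 1.0544 = 3.4449

3.44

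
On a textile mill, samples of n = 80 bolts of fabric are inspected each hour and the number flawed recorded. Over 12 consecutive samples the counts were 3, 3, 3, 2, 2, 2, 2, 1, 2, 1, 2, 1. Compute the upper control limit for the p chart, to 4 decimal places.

0.0774

p̄ = Σdᵢ / (k·n) = 24 / (12 × 80) = 0.02500
UCL = p̄ + 3·√(p̄(1−p̄)/n) = 0.02500 + 3 × √(0.02500×0.97500/80) = 0.02500 + 3 × 0.01746 = 0.07737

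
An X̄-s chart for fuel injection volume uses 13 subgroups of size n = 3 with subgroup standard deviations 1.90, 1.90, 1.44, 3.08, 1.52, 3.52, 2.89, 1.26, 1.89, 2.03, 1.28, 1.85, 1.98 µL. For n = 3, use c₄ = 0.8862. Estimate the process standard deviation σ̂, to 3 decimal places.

s̄ = (1.90 + 1.90 + 1.44 + 3.08 + 1.52 + 3.52 + 2.89 + 1.26 + 1.89 + 2.03 + 1.28 + 1.85 + 1.98) / 13 = 2.0415
σ̂ = s̄ / c₄ = 2.0415 / 0.8862 = 2.3037

2.304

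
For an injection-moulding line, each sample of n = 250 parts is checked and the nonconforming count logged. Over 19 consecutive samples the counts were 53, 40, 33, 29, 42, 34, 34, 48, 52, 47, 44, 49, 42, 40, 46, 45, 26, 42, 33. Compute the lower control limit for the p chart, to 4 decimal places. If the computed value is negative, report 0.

p̄ = Σdᵢ / (k·n) = 779 / (19 × 250) = 0.16400
LCL = p̄ − 3·√(p̄(1−p̄)/n) = 0.16400 − 3 × 0.02342 = 0.09375

0.0937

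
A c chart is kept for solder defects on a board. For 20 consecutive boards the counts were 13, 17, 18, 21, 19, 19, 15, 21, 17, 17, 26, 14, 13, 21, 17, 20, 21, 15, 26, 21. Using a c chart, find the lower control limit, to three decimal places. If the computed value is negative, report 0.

5.629

c̄ = (13 + 17 + 18 + 21 + 19 + 19 + 15 + 21 + 17 + 17 + 26 + 14 + 13 + 21 + 17 + 20 + 21 + 15 + 26 + 21) / 20 = 371 / 20 = 18.5500
LCL = c̄ − 3√c̄ = 18.5500 − 3 × 4.3070 = 5.6291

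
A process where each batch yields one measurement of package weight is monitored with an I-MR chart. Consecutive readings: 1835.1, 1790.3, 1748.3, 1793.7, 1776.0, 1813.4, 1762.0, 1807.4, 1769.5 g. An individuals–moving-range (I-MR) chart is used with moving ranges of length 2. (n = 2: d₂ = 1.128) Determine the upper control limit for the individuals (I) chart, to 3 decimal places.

1895.459

X̄ = (1835.1 + 1790.3 + 1748.3 + 1793.7 + 1776.0 + 1813.4 + 1762.0 + 1807.4 + 1769.5) / 9 = 1788.4111
Moving ranges: 44.8, 42.0, 45.4, 17.7, 37.4, 51.4, 45.4, 37.9; M̄R̄ = 322.0000 / 8 = 40.2500
UCL = X̄ + 3·M̄R̄/d₂ = 1788.4111 + 3 × 40.2500 / 1.128 = 1895.4590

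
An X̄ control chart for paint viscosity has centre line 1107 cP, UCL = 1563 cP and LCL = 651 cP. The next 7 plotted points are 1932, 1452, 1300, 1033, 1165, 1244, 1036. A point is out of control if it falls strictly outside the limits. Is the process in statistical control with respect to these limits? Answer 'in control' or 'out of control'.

out of control

Compare each point to [651, 1563]: sample 1 = 1932 > UCL.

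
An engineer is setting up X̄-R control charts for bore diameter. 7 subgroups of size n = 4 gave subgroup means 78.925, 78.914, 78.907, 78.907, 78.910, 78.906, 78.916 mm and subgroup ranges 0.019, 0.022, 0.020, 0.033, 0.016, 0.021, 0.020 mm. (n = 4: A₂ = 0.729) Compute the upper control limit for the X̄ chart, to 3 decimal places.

78.928

X̄̄ = (78.925 + 78.914 + 78.907 + 78.907 + 78.910 + 78.906 + 78.916) / 7 = 552.3850 / 7 = 78.9121
R̄ = (0.019 + 0.022 + 0.020 + 0.033 + 0.016 + 0.021 + 0.020) / 7 = 0.1510 / 7 = 0.0216
UCL = X̄̄ + A₂·R̄ = 78.9121 + 0.729 × 0.0216 = 78.9279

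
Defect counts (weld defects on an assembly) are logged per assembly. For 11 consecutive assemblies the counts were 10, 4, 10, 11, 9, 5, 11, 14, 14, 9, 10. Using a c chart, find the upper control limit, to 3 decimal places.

c̄ = (10 + 4 + 10 + 11 + 9 + 5 + 11 + 14 + 14 + 9 + 10) / 11 = 107 / 11 = 9.7273
UCL = c̄ + 3√c̄ = 9.7273 + 3 × √9.7273 = 9.7273 + 3 × 3.1189 = 19.0838

19.084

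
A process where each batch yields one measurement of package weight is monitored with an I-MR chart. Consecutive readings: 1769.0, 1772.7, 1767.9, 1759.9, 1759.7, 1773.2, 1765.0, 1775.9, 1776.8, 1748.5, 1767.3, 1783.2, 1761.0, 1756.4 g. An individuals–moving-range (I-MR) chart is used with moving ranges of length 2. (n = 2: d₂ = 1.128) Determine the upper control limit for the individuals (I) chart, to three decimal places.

X̄ = (1769.0 + 1772.7 + 1767.9 + 1759.9 + 1759.7 + 1773.2 + 1765.0 + 1775.9 + 1776.8 + 1748.5 + 1767.3 + 1783.2 + 1761.0 + 1756.4) / 14 = 1766.8929
Moving ranges: 3.7, 4.8, 8.0, 0.2, 13.5, 8.2, 10.9, 0.9, 28.3, 18.8, 15.9, 22.2, 4.6; M̄R̄ = 140.0000 / 13 = 10.7692
UCL = X̄ + 3·M̄R̄/d₂ = 1766.8929 + 3 × 10.7692 / 1.128 = 1795.5344

1795.534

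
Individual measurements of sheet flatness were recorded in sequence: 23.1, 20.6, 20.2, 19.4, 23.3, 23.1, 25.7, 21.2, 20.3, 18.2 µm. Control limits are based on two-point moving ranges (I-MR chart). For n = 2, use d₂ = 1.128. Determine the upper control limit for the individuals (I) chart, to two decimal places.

26.80

X̄ = (23.1 + 20.6 + 20.2 + 19.4 + 23.3 + 23.1 + 25.7 + 21.2 + 20.3 + 18.2) / 10 = 21.5100
Moving ranges: 2.5, 0.4, 0.8, 3.9, 0.2, 2.6, 4.5, 0.9, 2.1; M̄R̄ = 17.9000 / 9 = 1.9889
UCL = X̄ + 3·M̄R̄/d₂ = 21.5100 + 3 × 1.9889 / 1.128 = 26.7996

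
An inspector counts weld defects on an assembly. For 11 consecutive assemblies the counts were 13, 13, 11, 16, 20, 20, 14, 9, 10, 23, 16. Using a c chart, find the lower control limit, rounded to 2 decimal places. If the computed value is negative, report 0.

c̄ = (13 + 13 + 11 + 16 + 20 + 20 + 14 + 9 + 10 + 23 + 16) / 11 = 165 / 11 = 15.0000
LCL = c̄ − 3√c̄ = 15.0000 − 3 × 3.8730 = 3.3810

3.38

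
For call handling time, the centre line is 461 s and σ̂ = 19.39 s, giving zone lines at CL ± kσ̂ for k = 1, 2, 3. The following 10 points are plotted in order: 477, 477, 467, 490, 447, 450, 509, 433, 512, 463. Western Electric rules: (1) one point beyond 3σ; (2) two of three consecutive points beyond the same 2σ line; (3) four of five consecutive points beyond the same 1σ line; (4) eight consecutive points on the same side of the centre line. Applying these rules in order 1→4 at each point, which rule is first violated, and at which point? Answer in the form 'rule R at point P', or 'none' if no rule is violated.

rule 2 at point 9

Zone of each point (C = within 1σ̂, B = 1σ̂–2σ̂, A = 2σ̂–3σ̂, * = beyond 3σ̂; sign = side of CL): 1:+C, 2:+C, 3:+C, 4:+B, 5:-C, 6:-C, 7:+A, 8:-B, 9:+A, 10:+C
Rule 2 (two of three consecutive points beyond the same 2σ limit) is satisfied at point 9.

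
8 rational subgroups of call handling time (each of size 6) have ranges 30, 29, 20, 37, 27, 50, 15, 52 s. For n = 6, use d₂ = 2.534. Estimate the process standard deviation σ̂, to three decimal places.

R̄ = (30 + 29 + 20 + 37 + 27 + 50 + 15 + 52) / 8 = 32.5000
σ̂ = R̄ / d₂ = 32.5000 / 2.534 = 12.8256

12.826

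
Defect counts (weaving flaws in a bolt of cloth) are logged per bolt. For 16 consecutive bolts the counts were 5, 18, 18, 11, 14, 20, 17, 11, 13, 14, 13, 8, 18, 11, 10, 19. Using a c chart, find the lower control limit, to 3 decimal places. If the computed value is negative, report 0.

c̄ = (5 + 18 + 18 + 11 + 14 + 20 + 17 + 11 + 13 + 14 + 13 + 8 + 18 + 11 + 10 + 19) / 16 = 220 / 16 = 13.7500
LCL = c̄ − 3√c̄ = 13.7500 − 3 × 3.7081 = 2.6257

2.626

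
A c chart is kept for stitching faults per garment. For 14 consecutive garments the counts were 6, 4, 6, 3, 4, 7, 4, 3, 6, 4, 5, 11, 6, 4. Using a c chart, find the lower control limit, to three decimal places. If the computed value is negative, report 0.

0.000

c̄ = (6 + 4 + 6 + 3 + 4 + 7 + 4 + 3 + 6 + 4 + 5 + 11 + 6 + 4) / 14 = 73 / 14 = 5.2143
LCL = c̄ − 3√c̄ = 5.2143 − 3 × 2.2835 = -1.6362 → 0 (cannot be negative)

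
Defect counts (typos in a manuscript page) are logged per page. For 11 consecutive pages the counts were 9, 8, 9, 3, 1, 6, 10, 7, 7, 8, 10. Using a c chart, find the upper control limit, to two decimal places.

c̄ = (9 + 8 + 9 + 3 + 1 + 6 + 10 + 7 + 7 + 8 + 10) / 11 = 78 / 11 = 7.0909
UCL = c̄ + 3√c̄ = 7.0909 + 3 × √7.0909 = 7.0909 + 3 × 2.6629 = 15.0795

15.08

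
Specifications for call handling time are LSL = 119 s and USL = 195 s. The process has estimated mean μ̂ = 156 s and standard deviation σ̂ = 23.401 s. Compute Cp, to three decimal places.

0.541

Cp = (USL − LSL) / (6σ̂) = (195 − 119) / (6 × 23.401) = 76.0000 / 140.4060 = 0.5413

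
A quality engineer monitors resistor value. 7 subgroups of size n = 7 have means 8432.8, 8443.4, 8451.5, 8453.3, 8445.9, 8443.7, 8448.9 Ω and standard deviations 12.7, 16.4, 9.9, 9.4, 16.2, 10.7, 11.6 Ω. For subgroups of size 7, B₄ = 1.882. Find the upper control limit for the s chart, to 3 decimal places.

23.364

s̄ = (12.7 + 16.4 + 9.9 + 9.4 + 16.2 + 10.7 + 11.6) / 7 = 12.4143
UCL_s = B₄·s̄ = 1.882 × 12.4143 = 23.3637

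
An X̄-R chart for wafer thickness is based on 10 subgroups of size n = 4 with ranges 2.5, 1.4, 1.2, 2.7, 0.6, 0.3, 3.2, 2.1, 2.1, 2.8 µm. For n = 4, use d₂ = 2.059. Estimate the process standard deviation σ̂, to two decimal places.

R̄ = (2.5 + 1.4 + 1.2 + 2.7 + 0.6 + 0.3 + 3.2 + 2.1 + 2.1 + 2.8) / 10 = 1.8900
σ̂ = R̄ / d₂ = 1.8900 / 2.059 = 0.9179

0.92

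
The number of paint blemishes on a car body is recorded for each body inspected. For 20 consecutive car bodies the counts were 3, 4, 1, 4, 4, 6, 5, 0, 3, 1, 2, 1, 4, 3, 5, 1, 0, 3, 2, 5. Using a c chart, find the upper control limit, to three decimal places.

7.915

c̄ = (3 + 4 + 1 + 4 + 4 + 6 + 5 + 0 + 3 + 1 + 2 + 1 + 4 + 3 + 5 + 1 + 0 + 3 + 2 + 5) / 20 = 57 / 20 = 2.8500
UCL = c̄ + 3√c̄ = 2.8500 + 3 × √2.8500 = 2.8500 + 3 × 1.6882 = 7.9146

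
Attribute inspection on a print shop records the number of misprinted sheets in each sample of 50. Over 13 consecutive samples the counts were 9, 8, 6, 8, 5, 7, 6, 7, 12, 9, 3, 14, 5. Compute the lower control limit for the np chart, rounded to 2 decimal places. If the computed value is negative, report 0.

0.00

p̄ = Σdᵢ / (k·n) = 99 / (13 × 50) = 0.15231
LCL = np̄ − 3·√(np̄(1−p̄)) = 7.6154 − 3 × 2.5408 = -0.0069 → 0 (negative, so LCL = 0)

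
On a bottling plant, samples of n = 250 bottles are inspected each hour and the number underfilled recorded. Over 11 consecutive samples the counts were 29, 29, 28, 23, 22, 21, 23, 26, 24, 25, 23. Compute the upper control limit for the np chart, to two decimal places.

39.00

p̄ = Σdᵢ / (k·n) = 273 / (11 × 250) = 0.09927
UCL = np̄ + 3·√(np̄(1−p̄)) = 24.8182 + 3 × √(24.8182×0.90073) = 24.8182 + 3 × 4.7280 = 39.0023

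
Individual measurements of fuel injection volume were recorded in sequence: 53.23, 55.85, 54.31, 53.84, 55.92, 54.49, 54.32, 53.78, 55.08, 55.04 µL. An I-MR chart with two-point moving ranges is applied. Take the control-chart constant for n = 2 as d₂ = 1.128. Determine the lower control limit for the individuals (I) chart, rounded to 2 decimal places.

X̄ = (53.23 + 55.85 + 54.31 + 53.84 + 55.92 + 54.49 + 54.32 + 53.78 + 55.08 + 55.04) / 10 = 54.5860
Moving ranges: 2.62, 1.54, 0.47, 2.08, 1.43, 0.17, 0.54, 1.30, 0.04; M̄R̄ = 10.1900 / 9 = 1.1322
LCL = X̄ − 3·M̄R̄/d₂ = 54.5860 − 3 × 1.1322 / 1.128 = 51.5748

51.57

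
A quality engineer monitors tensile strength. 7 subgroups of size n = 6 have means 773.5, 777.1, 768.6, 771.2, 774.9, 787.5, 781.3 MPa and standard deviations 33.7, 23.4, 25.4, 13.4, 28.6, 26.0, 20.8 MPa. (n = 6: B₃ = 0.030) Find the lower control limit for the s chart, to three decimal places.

0.734

s̄ = (33.7 + 23.4 + 25.4 + 13.4 + 28.6 + 26.0 + 20.8) / 7 = 24.4714
LCL_s = B₃·s̄ = 0.030 × 24.4714 = 0.7341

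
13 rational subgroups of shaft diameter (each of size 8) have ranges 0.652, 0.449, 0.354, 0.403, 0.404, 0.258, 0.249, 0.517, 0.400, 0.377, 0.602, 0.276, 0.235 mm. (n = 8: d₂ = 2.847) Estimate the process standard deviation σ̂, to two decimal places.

R̄ = (0.652 + 0.449 + 0.354 + 0.403 + 0.404 + 0.258 + 0.249 + 0.517 + 0.400 + 0.377 + 0.602 + 0.276 + 0.235) / 13 = 0.3982
σ̂ = R̄ / d₂ = 0.3982 / 2.847 = 0.1399

0.14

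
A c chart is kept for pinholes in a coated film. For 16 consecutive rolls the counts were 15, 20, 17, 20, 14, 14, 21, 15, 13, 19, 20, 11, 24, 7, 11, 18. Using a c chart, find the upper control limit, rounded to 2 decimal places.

28.26

c̄ = (15 + 20 + 17 + 20 + 14 + 14 + 21 + 15 + 13 + 19 + 20 + 11 + 24 + 7 + 11 + 18) / 16 = 259 / 16 = 16.1875
UCL = c̄ + 3√c̄ = 16.1875 + 3 × √16.1875 = 16.1875 + 3 × 4.0234 = 28.2576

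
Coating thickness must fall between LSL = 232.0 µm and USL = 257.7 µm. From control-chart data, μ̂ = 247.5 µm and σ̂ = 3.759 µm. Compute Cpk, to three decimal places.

Cpu = (USL − μ̂) / (3σ̂) = (257.7 − 247.5) / (3 × 3.759) = 0.9045; Cpl = (μ̂ − LSL) / (3σ̂) = (247.5 − 232.0) / (3 × 3.759) = 1.3745; Cpk = min(Cpu, Cpl) = 0.9045

0.904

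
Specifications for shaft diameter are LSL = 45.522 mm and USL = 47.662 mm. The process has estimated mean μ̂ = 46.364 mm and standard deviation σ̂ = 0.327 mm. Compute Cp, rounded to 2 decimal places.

Cp = (USL − LSL) / (6σ̂) = (47.662 − 45.522) / (6 × 0.327) = 2.1400 / 1.9620 = 1.0907

1.09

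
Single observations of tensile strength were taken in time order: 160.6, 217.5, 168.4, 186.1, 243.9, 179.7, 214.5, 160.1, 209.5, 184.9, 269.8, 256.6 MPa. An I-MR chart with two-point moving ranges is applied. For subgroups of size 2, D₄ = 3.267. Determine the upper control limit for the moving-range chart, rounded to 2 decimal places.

150.58

Moving ranges: 56.9, 49.1, 17.7, 57.8, 64.2, 34.8, 54.4, 49.4, 24.6, 84.9, 13.2; M̄R̄ = 507.0000 / 11 = 46.0909
UCL_MR = D₄·M̄R̄ = 3.267 × 46.0909 = 150.5790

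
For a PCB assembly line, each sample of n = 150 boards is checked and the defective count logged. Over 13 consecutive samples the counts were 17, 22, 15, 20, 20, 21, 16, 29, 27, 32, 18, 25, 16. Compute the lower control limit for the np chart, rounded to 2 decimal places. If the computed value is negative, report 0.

8.54

p̄ = Σdᵢ / (k·n) = 278 / (13 × 150) = 0.14256
LCL = np̄ − 3·√(np̄(1−p̄)) = 21.3846 − 3 × 4.2820 = 8.5385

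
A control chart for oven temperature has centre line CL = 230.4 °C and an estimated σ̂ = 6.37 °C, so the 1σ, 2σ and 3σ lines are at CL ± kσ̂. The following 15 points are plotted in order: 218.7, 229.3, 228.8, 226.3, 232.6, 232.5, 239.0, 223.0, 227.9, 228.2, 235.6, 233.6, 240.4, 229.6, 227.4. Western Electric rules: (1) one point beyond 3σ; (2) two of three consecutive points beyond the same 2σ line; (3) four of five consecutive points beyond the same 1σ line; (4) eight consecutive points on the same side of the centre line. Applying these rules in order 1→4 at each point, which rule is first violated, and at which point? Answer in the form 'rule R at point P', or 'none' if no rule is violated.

none

Zone of each point (C = within 1σ̂, B = 1σ̂–2σ̂, A = 2σ̂–3σ̂, * = beyond 3σ̂; sign = side of CL): 1:-B, 2:-C, 3:-C, 4:-C, 5:+C, 6:+C, 7:+B, 8:-B, 9:-C, 10:-C, 11:+C, 12:+C, 13:+B, 14:-C, 15:-C
No rule fires across all 15 points.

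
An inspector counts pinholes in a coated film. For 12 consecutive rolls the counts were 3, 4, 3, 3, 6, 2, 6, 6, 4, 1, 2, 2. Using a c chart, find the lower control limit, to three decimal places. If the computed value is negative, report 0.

c̄ = (3 + 4 + 3 + 3 + 6 + 2 + 6 + 6 + 4 + 1 + 2 + 2) / 12 = 42 / 12 = 3.5000
LCL = c̄ − 3√c̄ = 3.5000 − 3 × 1.8708 = -2.1125 → 0 (cannot be negative)

0.000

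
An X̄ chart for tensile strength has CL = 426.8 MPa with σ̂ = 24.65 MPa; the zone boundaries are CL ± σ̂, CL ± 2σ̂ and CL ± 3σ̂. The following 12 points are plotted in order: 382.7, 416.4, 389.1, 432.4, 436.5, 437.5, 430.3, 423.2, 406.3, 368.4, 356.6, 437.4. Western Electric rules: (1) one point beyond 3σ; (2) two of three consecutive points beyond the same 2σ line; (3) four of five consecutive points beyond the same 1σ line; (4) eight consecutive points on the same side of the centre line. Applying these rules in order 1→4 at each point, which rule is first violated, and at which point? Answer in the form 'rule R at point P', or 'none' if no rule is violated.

rule 2 at point 11

Zone of each point (C = within 1σ̂, B = 1σ̂–2σ̂, A = 2σ̂–3σ̂, * = beyond 3σ̂; sign = side of CL): 1:-B, 2:-C, 3:-B, 4:+C, 5:+C, 6:+C, 7:+C, 8:-C, 9:-C, 10:-A, 11:-A, 12:+C
Rule 2 (two of three consecutive points beyond the same 2σ limit) is satisfied at point 11.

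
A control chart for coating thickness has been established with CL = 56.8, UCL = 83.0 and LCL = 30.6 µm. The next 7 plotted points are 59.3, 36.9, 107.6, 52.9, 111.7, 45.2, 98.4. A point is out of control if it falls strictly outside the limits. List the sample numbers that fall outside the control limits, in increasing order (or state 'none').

3, 5, 7

Compare each point to [30.6, 83.0]: sample 3 = 107.6 > UCL; sample 5 = 111.7 > UCL; sample 7 = 98.4 > UCL.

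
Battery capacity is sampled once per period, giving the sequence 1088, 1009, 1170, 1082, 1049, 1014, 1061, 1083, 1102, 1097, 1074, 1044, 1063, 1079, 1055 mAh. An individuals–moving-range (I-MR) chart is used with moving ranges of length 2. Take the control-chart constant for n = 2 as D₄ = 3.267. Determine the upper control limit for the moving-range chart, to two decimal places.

140.25

Moving ranges: 79, 161, 88, 33, 35, 47, 22, 19, 5, 23, 30, 19, 16, 24; M̄R̄ = 601.0000 / 14 = 42.9286
UCL_MR = D₄·M̄R̄ = 3.267 × 42.9286 = 140.2476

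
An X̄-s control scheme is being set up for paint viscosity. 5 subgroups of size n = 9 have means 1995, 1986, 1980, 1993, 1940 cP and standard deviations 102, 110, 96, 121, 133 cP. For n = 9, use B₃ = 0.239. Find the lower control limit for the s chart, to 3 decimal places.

s̄ = (102 + 110 + 96 + 121 + 133) / 5 = 112.4000
LCL_s = B₃·s̄ = 0.239 × 112.4000 = 26.8636

26.864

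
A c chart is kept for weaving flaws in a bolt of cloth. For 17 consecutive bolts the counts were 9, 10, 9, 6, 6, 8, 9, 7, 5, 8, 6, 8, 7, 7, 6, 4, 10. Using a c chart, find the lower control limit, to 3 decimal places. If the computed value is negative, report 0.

c̄ = (9 + 10 + 9 + 6 + 6 + 8 + 9 + 7 + 5 + 8 + 6 + 8 + 7 + 7 + 6 + 4 + 10) / 17 = 125 / 17 = 7.3529
LCL = c̄ − 3√c̄ = 7.3529 − 3 × 2.7116 = -0.7820 → 0 (cannot be negative)

0.000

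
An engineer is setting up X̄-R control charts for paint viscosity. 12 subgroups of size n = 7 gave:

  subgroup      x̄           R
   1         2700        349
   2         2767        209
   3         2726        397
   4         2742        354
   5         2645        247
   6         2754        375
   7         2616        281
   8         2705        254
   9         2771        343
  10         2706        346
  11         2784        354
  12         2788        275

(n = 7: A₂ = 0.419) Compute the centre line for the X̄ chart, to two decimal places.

2725.33

X̄̄ = (2700 + 2767 + 2726 + 2742 + 2645 + 2754 + 2616 + 2705 + 2771 + 2706 + 2784 + 2788) / 12 = 32704.0000 / 12 = 2725.3333
CL = X̄̄ = 2725.3333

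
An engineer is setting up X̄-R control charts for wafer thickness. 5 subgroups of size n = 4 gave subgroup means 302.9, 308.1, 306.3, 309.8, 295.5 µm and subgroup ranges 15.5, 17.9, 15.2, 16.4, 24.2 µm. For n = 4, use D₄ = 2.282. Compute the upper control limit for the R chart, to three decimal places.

40.711

R̄ = (15.5 + 17.9 + 15.2 + 16.4 + 24.2) / 5 = 89.2000 / 5 = 17.8400
UCL_R = D₄·R̄ = 2.282 × 17.8400 = 40.7109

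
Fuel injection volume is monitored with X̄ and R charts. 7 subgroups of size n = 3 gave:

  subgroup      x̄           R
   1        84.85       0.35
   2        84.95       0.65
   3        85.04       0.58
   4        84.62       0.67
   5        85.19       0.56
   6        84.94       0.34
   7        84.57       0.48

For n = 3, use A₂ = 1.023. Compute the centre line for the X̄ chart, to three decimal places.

84.880

X̄̄ = (84.85 + 84.95 + 85.04 + 84.62 + 85.19 + 84.94 + 84.57) / 7 = 594.1600 / 7 = 84.8800
CL = X̄̄ = 84.8800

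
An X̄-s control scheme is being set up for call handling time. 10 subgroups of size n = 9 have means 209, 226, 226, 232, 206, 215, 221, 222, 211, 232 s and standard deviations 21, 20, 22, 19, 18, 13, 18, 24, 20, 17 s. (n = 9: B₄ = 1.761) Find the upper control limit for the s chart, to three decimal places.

s̄ = (21 + 20 + 22 + 19 + 18 + 13 + 18 + 24 + 20 + 17) / 10 = 19.2000
UCL_s = B₄·s̄ = 1.761 × 19.2000 = 33.8112

33.811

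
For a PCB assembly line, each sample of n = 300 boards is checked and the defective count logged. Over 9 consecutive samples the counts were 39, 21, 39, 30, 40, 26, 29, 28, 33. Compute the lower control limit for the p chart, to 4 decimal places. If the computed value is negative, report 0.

p̄ = Σdᵢ / (k·n) = 285 / (9 × 300) = 0.10556
LCL = p̄ − 3·√(p̄(1−p̄)/n) = 0.10556 − 3 × 0.01774 = 0.05234

0.0523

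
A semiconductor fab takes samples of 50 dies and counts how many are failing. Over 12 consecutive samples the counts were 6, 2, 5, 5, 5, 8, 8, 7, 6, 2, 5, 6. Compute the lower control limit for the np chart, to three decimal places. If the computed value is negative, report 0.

p̄ = Σdᵢ / (k·n) = 65 / (12 × 50) = 0.10833
LCL = np̄ − 3·√(np̄(1−p̄)) = 5.4167 − 3 × 2.1977 = -1.1764 → 0 (negative, so LCL = 0)

0.000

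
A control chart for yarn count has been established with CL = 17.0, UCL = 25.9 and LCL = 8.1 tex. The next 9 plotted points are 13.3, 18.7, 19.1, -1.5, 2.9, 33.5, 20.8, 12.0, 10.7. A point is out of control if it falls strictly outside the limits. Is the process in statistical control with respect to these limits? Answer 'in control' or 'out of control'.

Compare each point to [8.1, 25.9]: sample 4 = -1.5 < LCL; sample 5 = 2.9 < LCL; sample 6 = 33.5 > UCL.

out of control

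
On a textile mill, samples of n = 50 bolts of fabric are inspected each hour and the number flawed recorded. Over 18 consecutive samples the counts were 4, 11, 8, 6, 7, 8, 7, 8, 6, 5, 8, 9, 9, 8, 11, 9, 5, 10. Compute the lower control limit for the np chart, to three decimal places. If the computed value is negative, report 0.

p̄ = Σdᵢ / (k·n) = 139 / (18 × 50) = 0.15444
LCL = np̄ − 3·√(np̄(1−p̄)) = 7.7222 − 3 × 2.5553 = 0.0563

0.056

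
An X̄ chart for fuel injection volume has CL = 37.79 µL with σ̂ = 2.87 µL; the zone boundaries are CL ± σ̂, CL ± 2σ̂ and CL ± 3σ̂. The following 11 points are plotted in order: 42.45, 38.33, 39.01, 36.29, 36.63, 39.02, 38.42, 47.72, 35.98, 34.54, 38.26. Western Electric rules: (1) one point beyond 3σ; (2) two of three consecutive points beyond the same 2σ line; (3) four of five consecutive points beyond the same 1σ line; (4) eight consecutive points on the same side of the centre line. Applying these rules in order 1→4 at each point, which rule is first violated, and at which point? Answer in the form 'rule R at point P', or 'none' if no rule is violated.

Zone of each point (C = within 1σ̂, B = 1σ̂–2σ̂, A = 2σ̂–3σ̂, * = beyond 3σ̂; sign = side of CL): 1:+B, 2:+C, 3:+C, 4:-C, 5:-C, 6:+C, 7:+C, 8:+*, 9:-C, 10:-B, 11:+C
Rule 1 (one point beyond the 3σ limits) is satisfied at point 8.

rule 1 at point 8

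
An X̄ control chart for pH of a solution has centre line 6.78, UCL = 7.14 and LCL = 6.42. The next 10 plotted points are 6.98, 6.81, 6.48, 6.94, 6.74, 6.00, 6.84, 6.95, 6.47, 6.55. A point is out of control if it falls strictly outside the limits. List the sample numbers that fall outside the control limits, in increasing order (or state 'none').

6

Compare each point to [6.42, 7.14]: sample 6 = 6.00 < LCL.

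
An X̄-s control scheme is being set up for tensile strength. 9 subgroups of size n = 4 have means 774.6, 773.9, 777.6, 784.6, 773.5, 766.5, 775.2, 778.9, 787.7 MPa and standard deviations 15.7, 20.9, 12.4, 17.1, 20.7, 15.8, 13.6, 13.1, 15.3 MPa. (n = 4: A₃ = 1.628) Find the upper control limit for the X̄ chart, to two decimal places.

X̄̄ = (774.6 + 773.9 + 777.6 + 784.6 + 773.5 + 766.5 + 775.2 + 778.9 + 787.7) / 9 = 776.9444
s̄ = (15.7 + 20.9 + 12.4 + 17.1 + 20.7 + 15.8 + 13.6 + 13.1 + 15.3) / 9 = 16.0667
UCL = X̄̄ + A₃·s̄ = 776.9444 + 1.628 × 16.0667 = 803.1010

803.10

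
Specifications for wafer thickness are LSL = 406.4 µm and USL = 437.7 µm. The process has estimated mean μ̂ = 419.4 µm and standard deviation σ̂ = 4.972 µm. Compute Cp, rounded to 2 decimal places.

Cp = (USL − LSL) / (6σ̂) = (437.7 − 406.4) / (6 × 4.972) = 31.3000 / 29.8320 = 1.0492

1.05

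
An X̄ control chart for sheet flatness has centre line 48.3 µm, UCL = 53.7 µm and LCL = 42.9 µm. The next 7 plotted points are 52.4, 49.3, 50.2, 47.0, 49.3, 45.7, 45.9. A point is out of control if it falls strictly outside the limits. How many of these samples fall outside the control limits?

All 7 points lie within [42.9, 53.7].

0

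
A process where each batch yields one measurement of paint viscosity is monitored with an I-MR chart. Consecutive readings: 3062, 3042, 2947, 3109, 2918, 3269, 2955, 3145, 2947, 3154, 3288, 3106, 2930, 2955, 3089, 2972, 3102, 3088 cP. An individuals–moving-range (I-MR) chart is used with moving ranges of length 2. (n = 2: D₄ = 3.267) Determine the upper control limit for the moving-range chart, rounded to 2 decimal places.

507.35

Moving ranges: 20, 95, 162, 191, 351, 314, 190, 198, 207, 134, 182, 176, 25, 134, 117, 130, 14; M̄R̄ = 2640.0000 / 17 = 155.2941
UCL_MR = D₄·M̄R̄ = 3.267 × 155.2941 = 507.3459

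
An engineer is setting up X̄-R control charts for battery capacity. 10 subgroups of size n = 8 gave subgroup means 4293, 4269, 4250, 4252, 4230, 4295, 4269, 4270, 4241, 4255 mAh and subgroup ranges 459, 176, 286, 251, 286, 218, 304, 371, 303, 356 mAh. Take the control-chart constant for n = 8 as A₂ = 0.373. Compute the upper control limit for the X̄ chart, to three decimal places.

X̄̄ = (4293 + 4269 + 4250 + 4252 + 4230 + 4295 + 4269 + 4270 + 4241 + 4255) / 10 = 42624.0000 / 10 = 4262.4000
R̄ = (459 + 176 + 286 + 251 + 286 + 218 + 304 + 371 + 303 + 356) / 10 = 3010.0000 / 10 = 301.0000
UCL = X̄̄ + A₂·R̄ = 4262.4000 + 0.373 × 301.0000 = 4374.6730

4374.673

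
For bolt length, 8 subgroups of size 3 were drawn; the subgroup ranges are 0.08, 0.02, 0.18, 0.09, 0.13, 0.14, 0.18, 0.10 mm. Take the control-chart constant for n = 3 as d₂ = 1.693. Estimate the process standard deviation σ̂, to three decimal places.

R̄ = (0.08 + 0.02 + 0.18 + 0.09 + 0.13 + 0.14 + 0.18 + 0.10) / 8 = 0.1150
σ̂ = R̄ / d₂ = 0.1150 / 1.693 = 0.0679

0.068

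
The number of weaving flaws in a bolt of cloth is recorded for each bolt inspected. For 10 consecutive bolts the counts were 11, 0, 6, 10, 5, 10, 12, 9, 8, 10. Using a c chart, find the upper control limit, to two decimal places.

c̄ = (11 + 0 + 6 + 10 + 5 + 10 + 12 + 9 + 8 + 10) / 10 = 81 / 10 = 8.1000
UCL = c̄ + 3√c̄ = 8.1000 + 3 × √8.1000 = 8.1000 + 3 × 2.8460 = 16.6381

16.64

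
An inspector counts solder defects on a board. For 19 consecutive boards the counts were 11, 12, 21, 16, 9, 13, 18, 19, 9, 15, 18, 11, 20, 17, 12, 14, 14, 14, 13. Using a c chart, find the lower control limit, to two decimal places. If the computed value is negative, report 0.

c̄ = (11 + 12 + 21 + 16 + 9 + 13 + 18 + 19 + 9 + 15 + 18 + 11 + 20 + 17 + 12 + 14 + 14 + 14 + 13) / 19 = 276 / 19 = 14.5263
LCL = c̄ − 3√c̄ = 14.5263 − 3 × 3.8113 = 3.0923

3.09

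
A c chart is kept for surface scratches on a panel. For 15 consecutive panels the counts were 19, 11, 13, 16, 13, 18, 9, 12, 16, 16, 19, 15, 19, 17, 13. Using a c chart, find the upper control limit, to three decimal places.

c̄ = (19 + 11 + 13 + 16 + 13 + 18 + 9 + 12 + 16 + 16 + 19 + 15 + 19 + 17 + 13) / 15 = 226 / 15 = 15.0667
UCL = c̄ + 3√c̄ = 15.0667 + 3 × √15.0667 = 15.0667 + 3 × 3.8816 = 26.7114

26.711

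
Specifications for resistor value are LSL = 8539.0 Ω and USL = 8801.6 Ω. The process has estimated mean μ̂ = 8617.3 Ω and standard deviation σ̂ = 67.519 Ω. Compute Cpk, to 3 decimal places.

Cpu = (USL − μ̂) / (3σ̂) = (8801.6 − 8617.3) / (3 × 67.519) = 0.9099; Cpl = (μ̂ − LSL) / (3σ̂) = (8617.3 − 8539.0) / (3 × 67.519) = 0.3866; Cpk = min(Cpu, Cpl) = 0.3866

0.387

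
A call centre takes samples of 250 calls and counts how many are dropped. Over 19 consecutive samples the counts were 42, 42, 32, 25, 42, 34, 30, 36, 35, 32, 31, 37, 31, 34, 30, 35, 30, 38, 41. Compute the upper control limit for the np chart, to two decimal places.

50.95

p̄ = Σdᵢ / (k·n) = 657 / (19 × 250) = 0.13832
UCL = np̄ + 3·√(np̄(1−p̄)) = 34.5789 + 3 × √(34.5789×0.86168) = 34.5789 + 3 × 5.4586 = 50.9547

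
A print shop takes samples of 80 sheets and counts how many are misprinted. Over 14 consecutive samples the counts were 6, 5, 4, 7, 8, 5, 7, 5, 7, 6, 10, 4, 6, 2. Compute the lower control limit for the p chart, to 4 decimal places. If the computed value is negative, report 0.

p̄ = Σdᵢ / (k·n) = 82 / (14 × 80) = 0.07321
LCL = p̄ − 3·√(p̄(1−p̄)/n) = 0.07321 − 3 × 0.02912 = -0.01416 → 0 (negative, so LCL = 0)

0.0000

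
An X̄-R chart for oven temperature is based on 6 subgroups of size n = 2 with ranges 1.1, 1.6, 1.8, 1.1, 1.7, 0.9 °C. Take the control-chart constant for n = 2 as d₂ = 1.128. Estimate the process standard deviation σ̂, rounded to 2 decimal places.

1.21

R̄ = (1.1 + 1.6 + 1.8 + 1.1 + 1.7 + 0.9) / 6 = 1.3667
σ̂ = R̄ / d₂ = 1.3667 / 1.128 = 1.2116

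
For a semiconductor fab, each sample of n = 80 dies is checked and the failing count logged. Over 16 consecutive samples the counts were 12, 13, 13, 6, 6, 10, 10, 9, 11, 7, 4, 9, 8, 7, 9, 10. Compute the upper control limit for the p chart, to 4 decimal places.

0.2185

p̄ = Σdᵢ / (k·n) = 144 / (16 × 80) = 0.11250
UCL = p̄ + 3·√(p̄(1−p̄)/n) = 0.11250 + 3 × √(0.11250×0.88750/80) = 0.11250 + 3 × 0.03533 = 0.21848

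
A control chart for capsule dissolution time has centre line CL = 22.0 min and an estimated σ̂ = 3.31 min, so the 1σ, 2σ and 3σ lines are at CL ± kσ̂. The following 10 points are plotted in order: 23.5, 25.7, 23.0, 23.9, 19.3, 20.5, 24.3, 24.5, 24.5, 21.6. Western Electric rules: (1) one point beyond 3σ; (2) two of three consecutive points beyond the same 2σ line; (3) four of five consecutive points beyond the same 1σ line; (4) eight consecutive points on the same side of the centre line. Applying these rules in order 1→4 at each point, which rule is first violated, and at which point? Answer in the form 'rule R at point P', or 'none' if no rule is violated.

Zone of each point (C = within 1σ̂, B = 1σ̂–2σ̂, A = 2σ̂–3σ̂, * = beyond 3σ̂; sign = side of CL): 1:+C, 2:+B, 3:+C, 4:+C, 5:-C, 6:-C, 7:+C, 8:+C, 9:+C, 10:-C
No rule fires across all 10 points.

none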